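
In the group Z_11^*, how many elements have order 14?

0

φ(11) = 11 − 1 = 10 = 2 · 5.
(Z/11Z)^× is cyclic (|G| = 10); a cyclic group of order m has exactly φ(d) elements of each order d | m, and none otherwise.
Here 10 is not a multiple of 14, so there are no elements of order 14.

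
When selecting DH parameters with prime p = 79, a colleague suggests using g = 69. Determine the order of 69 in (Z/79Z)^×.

ord(69) | φ(79) = 79 − 1 = 78 = 2 · 3 · 13.
Divisors of 78: 1, 2, 3, 6, 13, 26, 39, 78.
Compute 69^d (mod 79) for the divisors d until we hit 1:
69^1 ≡ 69
69^2 ≡ 21
69^3 ≡ 27
69^6 ≡ 18
69^13 ≡ 78
69^26 ≡ 1
The smallest such exponent is 26, so the order of 69 is 26.

26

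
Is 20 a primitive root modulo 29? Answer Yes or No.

φ(29) = 29 − 1 = 28 = 2^2 · 7.
Test 20^(28/q) mod 29 for each prime factor q of 28:
20^14 ≡ 1 (mod 29)  [q = 2: ≡ 1 ✗]
20^4 ≡ 7 (mod 29)  [q = 7: ≢ 1 ✓]
20^14 ≡ 1 shows ord(20) | 14, strictly less than φ(29); not a primitive root.

No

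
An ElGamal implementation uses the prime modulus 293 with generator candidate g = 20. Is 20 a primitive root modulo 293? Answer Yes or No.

φ(293) = 293 − 1 = 292 = 2^2 · 73.
An element g generates (Z/293Z)^× iff g^(292/q) ≢ 1 (mod 293) for each prime q ∈ {2, 73}.
20^146 ≡ 292 (mod 293)  [q = 2: ≢ 1 ✓]
20^4 ≡ 22 (mod 293)  [q = 73: ≢ 1 ✓]
None equal 1, so ord_293(20) = 292: 20 is a primitive root.

Yes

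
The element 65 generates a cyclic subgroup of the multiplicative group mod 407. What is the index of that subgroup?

20

Since 65 ∈ (Z/407Z)^×, its order divides φ(407) = φ(11·37) = (11−1)·(37−1) = 10·36 = 360 = 2^3 · 3^2 · 5.
Divisors of 360: 1, 2, 3, 4, 5, 6, 8, 9, 10, 12, 15, 18, 20, 24, 30, 36, 40, 45, 60, 72, 90, 120, 180, 360.
Check 65^d mod 407 for each divisor in increasing order:
65^1 ≡ 65 (mod 407)
65^2 ≡ 155 (mod 407)
65^3 ≡ 307 (mod 407)
65^4 ≡ 12 (mod 407)
65^5 ≡ 373 (mod 407)
65^6 ≡ 232 (mod 407)
65^8 ≡ 144 (mod 407)
65^9 ≡ 406 (mod 407)
65^10 ≡ 342 (mod 407)
65^12 ≡ 100 (mod 407)
65^15 ≡ 175 (mod 407)
65^18 ≡ 1 (mod 407) ✓
Thus |⟨65⟩| = ord(65) = 18.
Index = |(Z/407Z)^×| / |⟨65⟩| = 360 / 18 = 20.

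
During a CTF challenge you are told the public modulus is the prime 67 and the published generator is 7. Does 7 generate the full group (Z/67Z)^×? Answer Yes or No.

Yes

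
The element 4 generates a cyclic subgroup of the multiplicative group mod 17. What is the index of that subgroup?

4

By Lagrange's theorem, ord_17(4) divides φ(17) = 17 − 1 = 16 = 2^4.
Divisors of 16: 1, 2, 4, 8, 16.
Test each divisor d:
4^1 ≡ 4
4^2 ≡ 16
4^4 ≡ 1
So ord_17(4) = 4, hence |⟨4⟩| = 4.
Index = |(Z/17Z)^×| / |⟨4⟩| = 16 / 4 = 4.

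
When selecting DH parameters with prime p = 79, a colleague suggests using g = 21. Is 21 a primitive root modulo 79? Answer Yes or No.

No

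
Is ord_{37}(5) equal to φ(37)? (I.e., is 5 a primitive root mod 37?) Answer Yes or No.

Yes

φ(37) = 37 − 1 = 36 = 2^2 · 3^2.
Test 5^(36/q) mod 37 for each prime factor q of 36:
5^18 ≡ 36 (mod 37)  [q = 2: ≢ 1 ✓]
5^12 ≡ 10 (mod 37)  [q = 3: ≢ 1 ✓]
All checks pass, so 5 has order 36 and is a primitive root modulo 37.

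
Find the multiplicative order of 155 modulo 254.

By Lagrange's theorem, ord_254(155) divides φ(254) = φ(2)·φ(127) = 1·126 = 126 = 2 · 3^2 · 7.
Divisors of 126: 1, 2, 3, 6, 7, 9, 14, 18, 21, 42, 63, 126.
Compute 155^d (mod 254) for the divisors d until we hit 1:
155^1 ≡ 155 (mod 254)
155^2 ≡ 149 (mod 254)
155^3 ≡ 235 (mod 254)
155^6 ≡ 107 (mod 254)
155^7 ≡ 75 (mod 254)
155^9 ≡ 253 (mod 254)
155^14 ≡ 37 (mod 254)
155^18 ≡ 1 (mod 254) ✓
Therefore the multiplicative order of 155 modulo 254 is 18.

18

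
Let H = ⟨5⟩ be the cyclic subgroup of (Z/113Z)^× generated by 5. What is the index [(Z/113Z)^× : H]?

Since 5 ∈ (Z/113Z)^×, its order divides φ(113) = 113 − 1 = 112 = 2^4 · 7.
Divisors of 112: 1, 2, 4, 7, 8, 14, 16, 28, 56, 112.
Test each divisor d:
5^1 ≡ 5
5^2 ≡ 25
5^4 ≡ 60
5^7 ≡ 42
5^8 ≡ 97
5^14 ≡ 69
5^16 ≡ 30
5^28 ≡ 15
5^56 ≡ 112
5^112 ≡ 1
The order of 5 is 112, so the subgroup it generates has 112 elements.
Index = |(Z/113Z)^×| / |⟨5⟩| = 112 / 112 = 1.

1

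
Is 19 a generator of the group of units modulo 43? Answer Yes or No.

φ(43) = 43 − 1 = 42 = 2 · 3 · 7.
Test 19^(42/q) mod 43 for each prime factor q of 42:
19^21 ≡ 42 (mod 43)  [q = 2: ≢ 1 ✓]
19^14 ≡ 36 (mod 43)  [q = 3: ≢ 1 ✓]
19^6 ≡ 11 (mod 43)  [q = 7: ≢ 1 ✓]
None equal 1, so ord_43(19) = 42: 19 is a primitive root.

Yes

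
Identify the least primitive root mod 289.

φ(289) = φ(17^2) = 17·(17−1) = 272 = 2^4 · 17.
Test candidates g = 2, 3, … against the prime factors q ∈ {2, 17} of φ(289): g is a generator iff g^(272/q) ≢ 1 for every such q.
g = 2: 2^136 ≡ 1 — hits 1, so not a primitive root.
g = 3: 3^136 ≡ 288; 3^16 ≡ 171 — none is 1, so 3 is a primitive root.
The smallest primitive root modulo 289 is 3.

3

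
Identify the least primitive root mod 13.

2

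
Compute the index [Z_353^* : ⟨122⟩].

16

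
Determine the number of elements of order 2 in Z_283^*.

φ(283) = 283 − 1 = 282 = 2 · 3 · 47.
In a cyclic group of order 282, there are φ(d) elements of order d for each divisor d of 282, and zero for non-divisors.
2 | 282, and φ(2) = 2 − 1 = 1.

1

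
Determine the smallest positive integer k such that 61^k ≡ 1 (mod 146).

36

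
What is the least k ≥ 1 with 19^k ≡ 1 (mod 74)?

The order of 19 must divide φ(74) = φ(2)·φ(37) = 1·36 = 36 = 2^2 · 3^2.
Divisors of 36: 1, 2, 3, 4, 6, 9, 12, 18, 36.
Evaluate successive powers at the divisors of 36:
19^1 ≡ 19 (mod 74)
19^2 ≡ 65 (mod 74)
19^3 ≡ 51 (mod 74)
19^4 ≡ 7 (mod 74)
19^6 ≡ 11 (mod 74)
19^9 ≡ 43 (mod 74)
19^12 ≡ 47 (mod 74)
19^18 ≡ 73 (mod 74)
19^36 ≡ 1 (mod 74) ✓
Hence ord(19) = 36.

36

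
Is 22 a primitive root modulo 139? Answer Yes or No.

φ(139) = 139 − 1 = 138 = 2 · 3 · 23.
22 is a primitive root mod 139 iff 22^(φ(139)/q) ≢ 1 for every prime q | φ(139), i.e. q ∈ {2, 3, 23}.
22^69 ≡ 138 (mod 139)  [q = 2: ≢ 1 ✓]
22^46 ≡ 42 (mod 139)  [q = 3: ≢ 1 ✓]
22^6 ≡ 106 (mod 139)  [q = 23: ≢ 1 ✓]
Every test exponent gives a nontrivial residue, hence 22 generates the full group.

Yes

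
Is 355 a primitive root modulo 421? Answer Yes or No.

φ(421) = 421 − 1 = 420 = 2^2 · 3 · 5 · 7.
Test 355^(420/q) mod 421 for each prime factor q of 420:
355^210 ≡ 420 (mod 421)  [q = 2: ≢ 1 ✓]
355^140 ≡ 400 (mod 421)  [q = 3: ≢ 1 ✓]
355^84 ≡ 279 (mod 421)  [q = 5: ≢ 1 ✓]
355^60 ≡ 152 (mod 421)  [q = 7: ≢ 1 ✓]
None equal 1, so ord_421(355) = 420: 355 is a primitive root.

Yes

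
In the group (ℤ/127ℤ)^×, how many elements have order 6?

2

φ(127) = 127 − 1 = 126 = 2 · 3^2 · 7.
Since (Z/127Z)^× is cyclic of order 126, the number of elements of order d is φ(d) when d | 126 and 0 otherwise.
6 = 2 · 3 divides 126, and φ(6) = 2.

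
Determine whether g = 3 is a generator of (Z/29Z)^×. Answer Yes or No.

Yes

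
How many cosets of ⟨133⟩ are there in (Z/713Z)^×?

4

Since 133 ∈ (Z/713Z)^×, its order divides φ(713) = φ(23·31) = (23−1)·(31−1) = 22·30 = 660 = 2^2 · 3 · 5 · 11.
Divisors of 660: 1, 2, 3, 4, 5, 6, 10, 11, 12, 15, 20, 22, 30, 33, 44, 55, 60, 66, 110, 132, 165, 220, 330, 660.
Evaluate successive powers at the divisors of 660:
133^1 ≡ 133
133^2 ≡ 577
133^3 ≡ 450
133^4 ≡ 671
133^5 ≡ 118
133^6 ≡ 8
133^10 ≡ 377
133^11 ≡ 231
133^12 ≡ 64
133^15 ≡ 280
133^20 ≡ 242
133^22 ≡ 599
133^30 ≡ 683
133^33 ≡ 47
133^44 ≡ 162
133^55 ≡ 346
133^60 ≡ 187
133^66 ≡ 70
133^110 ≡ 645
133^132 ≡ 622
133^165 ≡ 1
The order of 133 is 165, so the subgroup it generates has 165 elements.
[(Z/713Z)^× : ⟨133⟩] = 660/165 = 4.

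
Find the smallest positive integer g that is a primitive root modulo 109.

6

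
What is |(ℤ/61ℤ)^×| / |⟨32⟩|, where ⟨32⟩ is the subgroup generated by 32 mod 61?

5

By Lagrange's theorem, ord_61(32) divides φ(61) = 61 − 1 = 60 = 2^2 · 3 · 5.
Divisors of 60: 1, 2, 3, 4, 5, 6, 10, 12, 15, 20, 30, 60.
Evaluate successive powers at the divisors of 60:
32^1 ≡ 32 (mod 61)
32^2 ≡ 48 (mod 61)
32^3 ≡ 11 (mod 61)
32^4 ≡ 47 (mod 61)
32^5 ≡ 40 (mod 61)
32^6 ≡ 60 (mod 61)
32^10 ≡ 14 (mod 61)
32^12 ≡ 1 (mod 61) ✓
Thus |⟨32⟩| = ord(32) = 12.
The index is φ(61) / ord(32) = 60 / 12 = 5.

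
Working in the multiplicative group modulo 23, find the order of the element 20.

Since 20 ∈ (Z/23Z)^×, its order divides φ(23) = 23 − 1 = 22 = 2 · 11.
Divisors of 22: 1, 2, 11, 22.
Test each divisor d:
20^1 ≡ 20
20^2 ≡ 9
20^11 ≡ 22
20^22 ≡ 1
So ord_23(20) = 22.

22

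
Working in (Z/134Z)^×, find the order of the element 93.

33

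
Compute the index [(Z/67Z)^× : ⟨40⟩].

ord(40) | φ(67) = 67 − 1 = 66 = 2 · 3 · 11.
Divisors of 66: 1, 2, 3, 6, 11, 22, 33, 66.
Evaluate successive powers at the divisors of 66:
40^1 ≡ 40
40^2 ≡ 59
40^3 ≡ 15
40^6 ≡ 24
40^11 ≡ 1
The order of 40 is 11, so the subgroup it generates has 11 elements.
The index is φ(67) / ord(40) = 66 / 11 = 6.

6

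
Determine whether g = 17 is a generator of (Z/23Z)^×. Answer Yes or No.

Yes

φ(23) = 23 − 1 = 22 = 2 · 11.
17 is a primitive root mod 23 iff 17^(φ(23)/q) ≢ 1 for every prime q | φ(23), i.e. q ∈ {2, 11}.
17^11 ≡ 22 (mod 23)  [q = 2: ≢ 1 ✓]
17^2 ≡ 13 (mod 23)  [q = 11: ≢ 1 ✓]
Every test exponent gives a nontrivial residue, hence 17 generates the full group.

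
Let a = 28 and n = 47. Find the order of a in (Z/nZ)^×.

23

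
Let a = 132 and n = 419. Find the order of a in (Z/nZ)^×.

418

The order of 132 must divide φ(419) = 419 − 1 = 418 = 2 · 11 · 19.
Divisors of 418: 1, 2, 11, 19, 22, 38, 209, 418.
Check 132^d mod 419 for each divisor in increasing order:
132^1 ≡ 132 (mod 419)
132^2 ≡ 245 (mod 419)
132^11 ≡ 211 (mod 419)
132^19 ≡ 317 (mod 419)
132^22 ≡ 107 (mod 419)
132^38 ≡ 348 (mod 419)
132^209 ≡ 418 (mod 419)
132^418 ≡ 1 (mod 419) ✓
Therefore the multiplicative order of 132 modulo 419 is 418.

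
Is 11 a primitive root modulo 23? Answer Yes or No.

Yes

φ(23) = 23 − 1 = 22 = 2 · 11.
11 is a primitive root mod 23 iff 11^(φ(23)/q) ≢ 1 for every prime q | φ(23), i.e. q ∈ {2, 11}.
11^11 ≡ 22 (mod 23)  [q = 2: ≢ 1 ✓]
11^2 ≡ 6 (mod 23)  [q = 11: ≢ 1 ✓]
Every test exponent gives a nontrivial residue, hence 11 generates the full group.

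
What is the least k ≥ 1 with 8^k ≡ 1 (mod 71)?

35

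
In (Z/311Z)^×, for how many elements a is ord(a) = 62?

φ(311) = 311 − 1 = 310 = 2 · 5 · 31.
In a cyclic group of order 310, there are φ(d) elements of order d for each divisor d of 310, and zero for non-divisors.
62 = 2 · 31 divides 310, and φ(62) = 30.

30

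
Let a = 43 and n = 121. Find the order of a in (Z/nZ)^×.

Since 43 ∈ (Z/121Z)^×, its order divides φ(121) = φ(11^2) = 11·(11−1) = 110 = 2 · 5 · 11.
Divisors of 110: 1, 2, 5, 10, 11, 22, 55, 110.
Evaluate successive powers at the divisors of 110:
43^1 ≡ 43
43^2 ≡ 34
43^5 ≡ 98
43^10 ≡ 45
43^11 ≡ 120
43^22 ≡ 1
So ord_121(43) = 22.

22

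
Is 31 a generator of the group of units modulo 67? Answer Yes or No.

Yes

φ(67) = 67 − 1 = 66 = 2 · 3 · 11.
It suffices to check that the order of 31 is not a proper divisor of 66: compute 31^(66/q) for q ∈ {2, 3, 11}.
31^33 ≡ 66 (mod 67)  [q = 2: ≢ 1 ✓]
31^22 ≡ 29 (mod 67)  [q = 3: ≢ 1 ✓]
31^6 ≡ 40 (mod 67)  [q = 11: ≢ 1 ✓]
All checks pass, so 31 has order 66 and is a primitive root modulo 67.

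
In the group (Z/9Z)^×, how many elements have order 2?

1

φ(9) = φ(3^2) = 3·(3−1) = 6 = 2 · 3.
Since (Z/9Z)^× is cyclic of order 6, the number of elements of order d is φ(d) when d | 6 and 0 otherwise.
2 | 6, and φ(2) = 2 − 1 = 1.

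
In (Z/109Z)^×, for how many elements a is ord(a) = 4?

2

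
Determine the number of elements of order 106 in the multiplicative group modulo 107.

52

φ(107) = 107 − 1 = 106 = 2 · 53.
In a cyclic group of order 106, there are φ(d) elements of order d for each divisor d of 106, and zero for non-divisors.
106 = 2 · 53 divides 106, and φ(106) = 52.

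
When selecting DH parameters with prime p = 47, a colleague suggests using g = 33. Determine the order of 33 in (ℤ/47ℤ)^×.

46

The order of 33 must divide φ(47) = 47 − 1 = 46 = 2 · 23.
Divisors of 46: 1, 2, 23, 46.
Test each divisor d:
33^1 ≡ 33
33^2 ≡ 8
33^23 ≡ 46
33^46 ≡ 1
Hence ord(33) = 46.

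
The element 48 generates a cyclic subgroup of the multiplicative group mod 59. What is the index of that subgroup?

2

Since 48 ∈ (Z/59Z)^×, its order divides φ(59) = 59 − 1 = 58 = 2 · 29.
Divisors of 58: 1, 2, 29, 58.
Compute 48^d (mod 59) for the divisors d until we hit 1:
48^1 ≡ 48 (mod 59)
48^2 ≡ 3 (mod 59)
48^29 ≡ 1 (mod 59) ✓
Thus |⟨48⟩| = ord(48) = 29.
Index = |(Z/59Z)^×| / |⟨48⟩| = 58 / 29 = 2.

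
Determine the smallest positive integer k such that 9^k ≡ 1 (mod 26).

3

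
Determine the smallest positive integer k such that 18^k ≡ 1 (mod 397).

The order of 18 must divide φ(397) = 397 − 1 = 396 = 2^2 · 3^2 · 11.
Divisors of 396: 1, 2, 3, 4, 6, 9, 11, 12, 18, 22, 33, 36, 44, 66, 99, 132, 198, 396.
Check 18^d mod 397 for each divisor in increasing order:
18^1 ≡ 18 (mod 397)
18^2 ≡ 324 (mod 397)
18^3 ≡ 274 (mod 397)
18^4 ≡ 168 (mod 397)
18^6 ≡ 43 (mod 397)
18^9 ≡ 269 (mod 397)
18^11 ≡ 213 (mod 397)
18^12 ≡ 261 (mod 397)
18^18 ≡ 107 (mod 397)
18^22 ≡ 111 (mod 397)
18^33 ≡ 220 (mod 397)
18^36 ≡ 333 (mod 397)
18^44 ≡ 14 (mod 397)
18^66 ≡ 363 (mod 397)
18^99 ≡ 63 (mod 397)
18^132 ≡ 362 (mod 397)
18^198 ≡ 396 (mod 397)
18^396 ≡ 1 (mod 397) ✓
Hence ord(18) = 396.

396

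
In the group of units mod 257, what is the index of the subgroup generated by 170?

1

Since 170 ∈ (Z/257Z)^×, its order divides φ(257) = 257 − 1 = 256 = 2^8.
Divisors of 256: 1, 2, 4, 8, 16, 32, 64, 128, 256.
Check 170^d mod 257 for each divisor in increasing order:
170^1 ≡ 170 (mod 257)
170^2 ≡ 116 (mod 257)
170^4 ≡ 92 (mod 257)
170^8 ≡ 240 (mod 257)
170^16 ≡ 32 (mod 257)
170^32 ≡ 253 (mod 257)
170^64 ≡ 16 (mod 257)
170^128 ≡ 256 (mod 257)
170^256 ≡ 1 (mod 257) ✓
So ord_257(170) = 256, hence |⟨170⟩| = 256.
Index = |(Z/257Z)^×| / |⟨170⟩| = 256 / 256 = 1.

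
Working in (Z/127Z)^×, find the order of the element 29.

126

ord(29) | φ(127) = 127 − 1 = 126 = 2 · 3^2 · 7.
Divisors of 126: 1, 2, 3, 6, 7, 9, 14, 18, 21, 42, 63, 126.
Evaluate successive powers at the divisors of 126:
29^1 ≡ 29 (mod 127)
29^2 ≡ 79 (mod 127)
29^3 ≡ 5 (mod 127)
29^6 ≡ 25 (mod 127)
29^7 ≡ 90 (mod 127)
29^9 ≡ 125 (mod 127)
29^14 ≡ 99 (mod 127)
29^18 ≡ 4 (mod 127)
29^21 ≡ 20 (mod 127)
29^42 ≡ 19 (mod 127)
29^63 ≡ 126 (mod 127)
29^126 ≡ 1 (mod 127) ✓
So ord_127(29) = 126.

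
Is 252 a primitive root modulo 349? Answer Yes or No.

Yes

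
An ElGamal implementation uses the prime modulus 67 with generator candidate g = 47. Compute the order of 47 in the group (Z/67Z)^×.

33

The order of 47 must divide φ(67) = 67 − 1 = 66 = 2 · 3 · 11.
Divisors of 66: 1, 2, 3, 6, 11, 22, 33, 66.
Test each divisor d:
47^1 ≡ 47 (mod 67)
47^2 ≡ 65 (mod 67)
47^3 ≡ 40 (mod 67)
47^6 ≡ 59 (mod 67)
47^11 ≡ 37 (mod 67)
47^22 ≡ 29 (mod 67)
47^33 ≡ 1 (mod 67) ✓
Hence ord(47) = 33.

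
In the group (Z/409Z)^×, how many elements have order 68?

32

φ(409) = 409 − 1 = 408 = 2^3 · 3 · 17.
Since (Z/409Z)^× is cyclic of order 408, the number of elements of order d is φ(d) when d | 408 and 0 otherwise.
68 = 2^2 · 17 divides 408, and φ(68) = 32.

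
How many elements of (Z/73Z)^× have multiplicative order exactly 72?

24

φ(73) = 73 − 1 = 72 = 2^3 · 3^2.
Since (Z/73Z)^× is cyclic of order 72, the number of elements of order d is φ(d) when d | 72 and 0 otherwise.
72 = 2^3 · 3^2 divides 72, and φ(72) = 24.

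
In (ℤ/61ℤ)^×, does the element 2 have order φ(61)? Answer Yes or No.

φ(61) = 61 − 1 = 60 = 2^2 · 3 · 5.
It suffices to check that the order of 2 is not a proper divisor of 60: compute 2^(60/q) for q ∈ {2, 3, 5}.
2^30 ≡ 60 (mod 61)  [q = 2: ≢ 1 ✓]
2^20 ≡ 47 (mod 61)  [q = 3: ≢ 1 ✓]
2^12 ≡ 9 (mod 61)  [q = 5: ≢ 1 ✓]
Every test exponent gives a nontrivial residue, hence 2 generates the full group.

Yes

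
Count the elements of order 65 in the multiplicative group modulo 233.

φ(233) = 233 − 1 = 232 = 2^3 · 29.
In a cyclic group of order 232, there are φ(d) elements of order d for each divisor d of 232, and zero for non-divisors.
Here 232 is not a multiple of 65, so there are no elements of order 65.

0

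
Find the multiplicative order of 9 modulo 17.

By Lagrange's theorem, ord_17(9) divides φ(17) = 17 − 1 = 16 = 2^4.
Divisors of 16: 1, 2, 4, 8, 16.
Evaluate successive powers at the divisors of 16:
9^1 ≡ 9 (mod 17)
9^2 ≡ 13 (mod 17)
9^4 ≡ 16 (mod 17)
9^8 ≡ 1 (mod 17) ✓
So ord_17(9) = 8.

8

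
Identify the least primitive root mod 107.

2

φ(107) = 107 − 1 = 106 = 2 · 53.
g is a primitive root iff g^(106/q) ≢ 1 (mod 107) for each prime q ∈ {2, 53}.
g = 2: 2^53 ≡ 106; 2^2 ≡ 4 — none is 1, so 2 is a primitive root.
Hence the least primitive root of 107 is 2.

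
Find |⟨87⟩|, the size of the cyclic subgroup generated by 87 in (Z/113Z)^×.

56

The order of 87 must divide φ(113) = 113 − 1 = 112 = 2^4 · 7.
Divisors of 112: 1, 2, 4, 7, 8, 14, 16, 28, 56, 112.
Evaluate successive powers at the divisors of 112:
87^1 ≡ 87 (mod 113)
87^2 ≡ 111 (mod 113)
87^4 ≡ 4 (mod 113)
87^7 ≡ 95 (mod 113)
87^8 ≡ 16 (mod 113)
87^14 ≡ 98 (mod 113)
87^16 ≡ 30 (mod 113)
87^28 ≡ 112 (mod 113)
87^56 ≡ 1 (mod 113) ✓
The smallest such exponent is 56, so the order of 87 is 56.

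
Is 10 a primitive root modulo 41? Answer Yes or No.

No

φ(41) = 41 − 1 = 40 = 2^3 · 5.
10 is a primitive root mod 41 iff 10^(φ(41)/q) ≢ 1 for every prime q | φ(41), i.e. q ∈ {2, 5}.
10^20 ≡ 1 (mod 41)  [q = 2: ≡ 1 ✗]
10^8 ≡ 16 (mod 41)  [q = 5: ≢ 1 ✓]
10^20 ≡ 1 shows ord(10) | 20, strictly less than φ(41); not a primitive root.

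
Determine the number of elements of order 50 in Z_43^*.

0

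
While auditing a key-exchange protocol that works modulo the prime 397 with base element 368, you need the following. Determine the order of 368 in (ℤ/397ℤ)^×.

198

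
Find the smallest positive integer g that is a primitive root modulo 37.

2

φ(37) = 37 − 1 = 36 = 2^2 · 3^2.
g is a primitive root iff g^(36/q) ≢ 1 (mod 37) for each prime q ∈ {2, 3}.
g = 2: 2^18 ≡ 36; 2^12 ≡ 26 — none is 1, so 2 is a primitive root.
Hence the least primitive root of 37 is 2.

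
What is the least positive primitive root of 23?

5

φ(23) = 23 − 1 = 22 = 2 · 11.
g is a primitive root iff g^(22/q) ≢ 1 (mod 23) for each prime q ∈ {2, 11}.
g = 2: 2^11 ≡ 1 — hits 1, so not a primitive root.
g = 3: 3^11 ≡ 1 — hits 1, so not a primitive root.
g = 4: 4^11 ≡ 1 — hits 1, so not a primitive root.
g = 5: 5^11 ≡ 22; 5^2 ≡ 2 — none is 1, so 5 is a primitive root.
The smallest primitive root modulo 23 is 5.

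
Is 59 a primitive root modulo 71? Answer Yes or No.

Yes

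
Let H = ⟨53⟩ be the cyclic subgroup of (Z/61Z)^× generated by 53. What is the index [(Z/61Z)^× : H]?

3

Since 53 ∈ (Z/61Z)^×, its order divides φ(61) = 61 − 1 = 60 = 2^2 · 3 · 5.
Divisors of 60: 1, 2, 3, 4, 5, 6, 10, 12, 15, 20, 30, 60.
Check 53^d mod 61 for each divisor in increasing order:
53^1 ≡ 53 (mod 61)
53^2 ≡ 3 (mod 61)
53^3 ≡ 37 (mod 61)
53^4 ≡ 9 (mod 61)
53^5 ≡ 50 (mod 61)
53^6 ≡ 27 (mod 61)
53^10 ≡ 60 (mod 61)
53^12 ≡ 58 (mod 61)
53^15 ≡ 11 (mod 61)
53^20 ≡ 1 (mod 61) ✓
The order of 53 is 20, so the subgroup it generates has 20 elements.
[(Z/61Z)^× : ⟨53⟩] = 60/20 = 3.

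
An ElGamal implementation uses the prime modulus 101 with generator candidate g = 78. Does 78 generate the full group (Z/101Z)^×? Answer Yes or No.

No

φ(101) = 101 − 1 = 100 = 2^2 · 5^2.
Test 78^(100/q) mod 101 for each prime factor q of 100:
78^50 ≡ 1 (mod 101)  [q = 2: ≡ 1 ✗]
78^20 ≡ 95 (mod 101)  [q = 5: ≢ 1 ✓]
The check at q = 2 fails, so 78 generates a proper subgroup.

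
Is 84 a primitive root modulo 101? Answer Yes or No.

φ(101) = 101 − 1 = 100 = 2^2 · 5^2.
Test 84^(100/q) mod 101 for each prime factor q of 100:
84^50 ≡ 1 (mod 101)  [q = 2: ≡ 1 ✗]
84^20 ≡ 1 (mod 101)  [q = 5: ≡ 1 ✗]
The check at q = 2 fails, so 84 generates a proper subgroup.

No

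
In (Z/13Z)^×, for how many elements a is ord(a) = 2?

φ(13) = 13 − 1 = 12 = 2^2 · 3.
Since (Z/13Z)^× is cyclic of order 12, the number of elements of order d is φ(d) when d | 12 and 0 otherwise.
2 | 12, and φ(2) = 2 − 1 = 1.

1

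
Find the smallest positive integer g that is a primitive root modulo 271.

φ(271) = 271 − 1 = 270 = 2 · 3^3 · 5.
g is a primitive root iff g^(270/q) ≢ 1 (mod 271) for each prime q ∈ {2, 3, 5}.
g = 2: 2^135 ≡ 1 — hits 1, so not a primitive root.
g = 3: 3^135 ≡ 270; 3^90 ≡ 1 — hits 1, so not a primitive root.
g = 4: 4^135 ≡ 1 — hits 1, so not a primitive root.
g = 5: 5^135 ≡ 1 — hits 1, so not a primitive root.
g = 6: 6^135 ≡ 270; 6^90 ≡ 242; 6^54 ≡ 10 — none is 1, so 6 is a primitive root.
The smallest primitive root modulo 271 is 6.

6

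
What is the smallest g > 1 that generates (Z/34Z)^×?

3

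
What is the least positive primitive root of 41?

φ(41) = 41 − 1 = 40 = 2^3 · 5.
Test candidates g = 2, 3, … against the prime factors q ∈ {2, 5} of φ(41): g is a generator iff g^(40/q) ≢ 1 for every such q.
g = 2: 2^20 ≡ 1 — hits 1, so not a primitive root.
g = 3: 3^20 ≡ 40; 3^8 ≡ 1 — hits 1, so not a primitive root.
g = 4: 4^20 ≡ 1 — hits 1, so not a primitive root.
g = 5: 5^20 ≡ 1 — hits 1, so not a primitive root.
g = 6: 6^20 ≡ 40; 6^8 ≡ 10 — none is 1, so 6 is a primitive root.
Hence the least primitive root of 41 is 6.

6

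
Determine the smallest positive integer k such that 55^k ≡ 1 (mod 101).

ord(55) | φ(101) = 101 − 1 = 100 = 2^2 · 5^2.
Divisors of 100: 1, 2, 4, 5, 10, 20, 25, 50, 100.
Test each divisor d:
55^1 ≡ 55
55^2 ≡ 96
55^4 ≡ 25
55^5 ≡ 62
55^10 ≡ 6
55^20 ≡ 36
55^25 ≡ 10
55^50 ≡ 100
55^100 ≡ 1
So ord_101(55) = 100.

100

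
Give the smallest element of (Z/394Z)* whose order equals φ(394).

3

φ(394) = φ(2)·φ(197) = 1·196 = 196 = 2^2 · 7^2.
g is a primitive root iff g^(196/q) ≢ 1 (mod 394) for each prime q ∈ {2, 7}.
g = 2: gcd(2, 394) = 2 > 1, not a unit — skip.
g = 3: 3^98 ≡ 393; 3^28 ≡ 233 — none is 1, so 3 is a primitive root.
So 3 is the smallest generator of (Z/394Z)^×.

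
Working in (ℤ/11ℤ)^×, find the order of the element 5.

By Lagrange's theorem, ord_11(5) divides φ(11) = 11 − 1 = 10 = 2 · 5.
Divisors of 10: 1, 2, 5, 10.
Compute 5^d (mod 11) for the divisors d until we hit 1:
5^1 ≡ 5 (mod 11)
5^2 ≡ 3 (mod 11)
5^5 ≡ 1 (mod 11) ✓
So ord_11(5) = 5.

5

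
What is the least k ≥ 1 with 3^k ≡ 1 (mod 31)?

30

By Lagrange's theorem, ord_31(3) divides φ(31) = 31 − 1 = 30 = 2 · 3 · 5.
Divisors of 30: 1, 2, 3, 5, 6, 10, 15, 30.
Check 3^d mod 31 for each divisor in increasing order:
3^1 ≡ 3
3^2 ≡ 9
3^3 ≡ 27
3^5 ≡ 26
3^6 ≡ 16
3^10 ≡ 25
3^15 ≡ 30
3^30 ≡ 1
The smallest such exponent is 30, so the order of 3 is 30.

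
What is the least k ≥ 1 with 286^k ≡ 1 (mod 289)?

272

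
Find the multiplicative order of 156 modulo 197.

The order of 156 must divide φ(197) = 197 − 1 = 196 = 2^2 · 7^2.
Divisors of 196: 1, 2, 4, 7, 14, 28, 49, 98, 196.
Evaluate successive powers at the divisors of 196:
156^1 ≡ 156 (mod 197)
156^2 ≡ 105 (mod 197)
156^4 ≡ 190 (mod 197)
156^7 ≡ 191 (mod 197)
156^14 ≡ 36 (mod 197)
156^28 ≡ 114 (mod 197)
156^49 ≡ 1 (mod 197) ✓
So ord_197(156) = 49.

49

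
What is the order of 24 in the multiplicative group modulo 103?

34

Since 24 ∈ (Z/103Z)^×, its order divides φ(103) = 103 − 1 = 102 = 2 · 3 · 17.
Divisors of 102: 1, 2, 3, 6, 17, 34, 51, 102.
Test each divisor d:
24^1 ≡ 24 (mod 103)
24^2 ≡ 61 (mod 103)
24^3 ≡ 22 (mod 103)
24^6 ≡ 72 (mod 103)
24^17 ≡ 102 (mod 103)
24^34 ≡ 1 (mod 103) ✓
So ord_103(24) = 34.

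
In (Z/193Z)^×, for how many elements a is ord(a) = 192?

φ(193) = 193 − 1 = 192 = 2^6 · 3.
(Z/193Z)^× is cyclic (|G| = 192); a cyclic group of order m has exactly φ(d) elements of each order d | m, and none otherwise.
192 = 2^6 · 3 divides 192, and φ(192) = 64.

64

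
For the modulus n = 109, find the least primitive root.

φ(109) = 109 − 1 = 108 = 2^2 · 3^3.
Test candidates g = 2, 3, … against the prime factors q ∈ {2, 3} of φ(109): g is a generator iff g^(108/q) ≢ 1 for every such q.
g = 2: 2^54 ≡ 108; 2^36 ≡ 1 — hits 1, so not a primitive root.
g = 3: 3^54 ≡ 1 — hits 1, so not a primitive root.
g = 4: 4^54 ≡ 1 — hits 1, so not a primitive root.
g = 5: 5^54 ≡ 1 — hits 1, so not a primitive root.
g = 6: 6^54 ≡ 108; 6^36 ≡ 63 — none is 1, so 6 is a primitive root.
Hence the least primitive root of 109 is 6.

6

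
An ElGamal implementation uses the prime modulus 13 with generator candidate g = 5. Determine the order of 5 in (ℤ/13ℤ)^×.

Since 5 ∈ (Z/13Z)^×, its order divides φ(13) = 13 − 1 = 12 = 2^2 · 3.
Divisors of 12: 1, 2, 3, 4, 6, 12.
Evaluate successive powers at the divisors of 12:
5^1 ≡ 5 (mod 13)
5^2 ≡ 12 (mod 13)
5^3 ≡ 8 (mod 13)
5^4 ≡ 1 (mod 13) ✓
So ord_13(5) = 4.

4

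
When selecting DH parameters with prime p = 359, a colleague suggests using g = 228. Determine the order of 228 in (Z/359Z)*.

358

By Lagrange's theorem, ord_359(228) divides φ(359) = 359 − 1 = 358 = 2 · 179.
Divisors of 358: 1, 2, 179, 358.
Compute 228^d (mod 359) for the divisors d until we hit 1:
228^1 ≡ 228 (mod 359)
228^2 ≡ 288 (mod 359)
228^179 ≡ 358 (mod 359)
228^358 ≡ 1 (mod 359) ✓
The smallest such exponent is 358, so the order of 228 is 358.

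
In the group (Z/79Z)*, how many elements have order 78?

φ(79) = 79 − 1 = 78 = 2 · 3 · 13.
In a cyclic group of order 78, there are φ(d) elements of order d for each divisor d of 78, and zero for non-divisors.
78 = 2 · 3 · 13 divides 78, and φ(78) = 24.

24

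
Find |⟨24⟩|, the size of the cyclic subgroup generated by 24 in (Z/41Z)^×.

40

ord(24) | φ(41) = 41 − 1 = 40 = 2^3 · 5.
Divisors of 40: 1, 2, 4, 5, 8, 10, 20, 40.
Test each divisor d:
24^1 ≡ 24 (mod 41)
24^2 ≡ 2 (mod 41)
24^4 ≡ 4 (mod 41)
24^5 ≡ 14 (mod 41)
24^8 ≡ 16 (mod 41)
24^10 ≡ 32 (mod 41)
24^20 ≡ 40 (mod 41)
24^40 ≡ 1 (mod 41) ✓
The smallest such exponent is 40, so the order of 24 is 40.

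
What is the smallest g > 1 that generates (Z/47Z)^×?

5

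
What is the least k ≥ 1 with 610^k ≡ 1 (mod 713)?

330

ord(610) | φ(713) = φ(23·31) = (23−1)·(31−1) = 22·30 = 660 = 2^2 · 3 · 5 · 11.
Divisors of 660: 1, 2, 3, 4, 5, 6, 10, 11, 12, 15, 20, 22, 30, 33, 44, 55, 60, 66, 110, 132, 165, 220, 330, 660.
Test each divisor d:
610^1 ≡ 610 (mod 713)
610^2 ≡ 627 (mod 713)
610^3 ≡ 302 (mod 713)
610^4 ≡ 266 (mod 713)
610^5 ≡ 409 (mod 713)
610^6 ≡ 653 (mod 713)
610^10 ≡ 439 (mod 713)
610^11 ≡ 415 (mod 713)
610^12 ≡ 35 (mod 713)
610^15 ≡ 588 (mod 713)
610^20 ≡ 211 (mod 713)
610^22 ≡ 392 (mod 713)
610^30 ≡ 652 (mod 713)
610^33 ≡ 116 (mod 713)
610^44 ≡ 369 (mod 713)
610^55 ≡ 553 (mod 713)
610^60 ≡ 156 (mod 713)
610^66 ≡ 622 (mod 713)
610^110 ≡ 645 (mod 713)
610^132 ≡ 438 (mod 713)
610^165 ≡ 185 (mod 713)
610^220 ≡ 346 (mod 713)
610^330 ≡ 1 (mod 713) ✓
Therefore the multiplicative order of 610 modulo 713 is 330.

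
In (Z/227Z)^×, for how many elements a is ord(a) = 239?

0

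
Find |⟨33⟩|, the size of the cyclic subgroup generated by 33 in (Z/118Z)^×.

58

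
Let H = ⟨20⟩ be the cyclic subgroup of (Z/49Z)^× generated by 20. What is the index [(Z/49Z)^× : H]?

3

ord(20) | φ(49) = φ(7^2) = 7·(7−1) = 42 = 2 · 3 · 7.
Divisors of 42: 1, 2, 3, 6, 7, 14, 21, 42.
Test each divisor d:
20^1 ≡ 20
20^2 ≡ 8
20^3 ≡ 13
20^6 ≡ 22
20^7 ≡ 48
20^14 ≡ 1
The order of 20 is 14, so the subgroup it generates has 14 elements.
[(Z/49Z)^× : ⟨20⟩] = 42/14 = 3.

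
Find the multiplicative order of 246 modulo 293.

292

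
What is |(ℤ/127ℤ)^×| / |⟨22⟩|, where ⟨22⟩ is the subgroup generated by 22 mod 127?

14

Since 22 ∈ (Z/127Z)^×, its order divides φ(127) = 127 − 1 = 126 = 2 · 3^2 · 7.
Divisors of 126: 1, 2, 3, 6, 7, 9, 14, 18, 21, 42, 63, 126.
Compute 22^d (mod 127) for the divisors d until we hit 1:
22^1 ≡ 22 (mod 127)
22^2 ≡ 103 (mod 127)
22^3 ≡ 107 (mod 127)
22^6 ≡ 19 (mod 127)
22^7 ≡ 37 (mod 127)
22^9 ≡ 1 (mod 127) ✓
The order of 22 is 9, so the subgroup it generates has 9 elements.
[(Z/127Z)^× : ⟨22⟩] = 126/9 = 14.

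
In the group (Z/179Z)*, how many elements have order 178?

φ(179) = 179 − 1 = 178 = 2 · 89.
(Z/179Z)^× is cyclic (|G| = 178); a cyclic group of order m has exactly φ(d) elements of each order d | m, and none otherwise.
178 = 2 · 89 divides 178, and φ(178) = 88.

88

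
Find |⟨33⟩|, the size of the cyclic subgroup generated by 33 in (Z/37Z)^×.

9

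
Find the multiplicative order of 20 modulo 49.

14

Since 20 ∈ (Z/49Z)^×, its order divides φ(49) = φ(7^2) = 7·(7−1) = 42 = 2 · 3 · 7.
Divisors of 42: 1, 2, 3, 6, 7, 14, 21, 42.
Test each divisor d:
20^1 ≡ 20
20^2 ≡ 8
20^3 ≡ 13
20^6 ≡ 22
20^7 ≡ 48
20^14 ≡ 1
So ord_49(20) = 14.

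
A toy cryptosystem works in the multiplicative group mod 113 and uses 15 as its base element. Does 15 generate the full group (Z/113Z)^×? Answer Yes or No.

φ(113) = 113 − 1 = 112 = 2^4 · 7.
Test 15^(112/q) mod 113 for each prime factor q of 112:
15^56 ≡ 1 (mod 113)  [q = 2: ≡ 1 ✗]
15^16 ≡ 1 (mod 113)  [q = 7: ≡ 1 ✗]
The check at q = 2 fails, so 15 generates a proper subgroup.

No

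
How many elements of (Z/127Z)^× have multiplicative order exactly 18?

6

φ(127) = 127 − 1 = 126 = 2 · 3^2 · 7.
In a cyclic group of order 126, there are φ(d) elements of order d for each divisor d of 126, and zero for non-divisors.
18 = 2 · 3^2 divides 126, and φ(18) = 6.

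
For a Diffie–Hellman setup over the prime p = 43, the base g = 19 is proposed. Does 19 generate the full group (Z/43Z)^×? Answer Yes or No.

Yes

φ(43) = 43 − 1 = 42 = 2 · 3 · 7.
Test 19^(42/q) mod 43 for each prime factor q of 42:
19^21 ≡ 42 (mod 43)  [q = 2: ≢ 1 ✓]
19^14 ≡ 36 (mod 43)  [q = 3: ≢ 1 ✓]
19^6 ≡ 11 (mod 43)  [q = 7: ≢ 1 ✓]
All checks pass, so 19 has order 42 and is a primitive root modulo 43.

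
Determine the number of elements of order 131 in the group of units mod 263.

130

φ(263) = 263 − 1 = 262 = 2 · 131.
(Z/263Z)^× is cyclic (|G| = 262); a cyclic group of order m has exactly φ(d) elements of each order d | m, and none otherwise.
131 | 262, and φ(131) = 131 − 1 = 130.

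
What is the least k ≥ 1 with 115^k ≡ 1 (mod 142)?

70

The order of 115 must divide φ(142) = φ(2)·φ(71) = 1·70 = 70 = 2 · 5 · 7.
Divisors of 70: 1, 2, 5, 7, 10, 14, 35, 70.
Check 115^d mod 142 for each divisor in increasing order:
115^1 ≡ 115 (mod 142)
115^2 ≡ 19 (mod 142)
115^5 ≡ 51 (mod 142)
115^7 ≡ 117 (mod 142)
115^10 ≡ 45 (mod 142)
115^14 ≡ 57 (mod 142)
115^35 ≡ 141 (mod 142)
115^70 ≡ 1 (mod 142) ✓
Hence ord(115) = 70.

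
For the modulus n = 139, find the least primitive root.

2

φ(139) = 139 − 1 = 138 = 2 · 3 · 23.
g is a primitive root iff g^(138/q) ≢ 1 (mod 139) for each prime q ∈ {2, 3, 23}.
g = 2: 2^69 ≡ 138; 2^46 ≡ 96; 2^6 ≡ 64 — none is 1, so 2 is a primitive root.
So 2 is the smallest generator of (Z/139Z)^×.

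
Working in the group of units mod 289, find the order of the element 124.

By Lagrange's theorem, ord_289(124) divides φ(289) = φ(17^2) = 17·(17−1) = 272 = 2^4 · 17.
Divisors of 272: 1, 2, 4, 8, 16, 17, 34, 68, 136, 272.
Check 124^d mod 289 for each divisor in increasing order:
124^1 ≡ 124 (mod 289)
124^2 ≡ 59 (mod 289)
124^4 ≡ 13 (mod 289)
124^8 ≡ 169 (mod 289)
124^16 ≡ 239 (mod 289)
124^17 ≡ 158 (mod 289)
124^34 ≡ 110 (mod 289)
124^68 ≡ 251 (mod 289)
124^136 ≡ 288 (mod 289)
124^272 ≡ 1 (mod 289) ✓
Therefore the multiplicative order of 124 modulo 289 is 272.

272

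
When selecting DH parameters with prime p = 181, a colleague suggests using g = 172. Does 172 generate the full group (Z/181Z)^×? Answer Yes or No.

φ(181) = 181 − 1 = 180 = 2^2 · 3^2 · 5.
It suffices to check that the order of 172 is not a proper divisor of 180: compute 172^(180/q) for q ∈ {2, 3, 5}.
172^90 ≡ 1 (mod 181)  [q = 2: ≡ 1 ✗]
172^60 ≡ 48 (mod 181)  [q = 3: ≢ 1 ✓]
172^36 ≡ 42 (mod 181)  [q = 5: ≢ 1 ✓]
Since 172^90 ≡ 1, the order of 172 divides 90 < 180, so 172 is not a primitive root.

No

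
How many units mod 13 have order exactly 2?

1

φ(13) = 13 − 1 = 12 = 2^2 · 3.
In a cyclic group of order 12, there are φ(d) elements of order d for each divisor d of 12, and zero for non-divisors.
2 | 12, and φ(2) = 2 − 1 = 1.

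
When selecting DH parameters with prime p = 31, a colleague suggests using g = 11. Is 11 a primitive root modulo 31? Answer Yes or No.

Yes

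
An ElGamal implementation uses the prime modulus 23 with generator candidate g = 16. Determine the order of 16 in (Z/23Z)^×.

11

The order of 16 must divide φ(23) = 23 − 1 = 22 = 2 · 11.
Divisors of 22: 1, 2, 11, 22.
Compute 16^d (mod 23) for the divisors d until we hit 1:
16^1 ≡ 16 (mod 23)
16^2 ≡ 3 (mod 23)
16^11 ≡ 1 (mod 23) ✓
So ord_23(16) = 11.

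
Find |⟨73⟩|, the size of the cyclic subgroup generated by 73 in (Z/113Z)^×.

16

Since 73 ∈ (Z/113Z)^×, its order divides φ(113) = 113 − 1 = 112 = 2^4 · 7.
Divisors of 112: 1, 2, 4, 7, 8, 14, 16, 28, 56, 112.
Compute 73^d (mod 113) for the divisors d until we hit 1:
73^1 ≡ 73 (mod 113)
73^2 ≡ 18 (mod 113)
73^4 ≡ 98 (mod 113)
73^7 ≡ 65 (mod 113)
73^8 ≡ 112 (mod 113)
73^14 ≡ 44 (mod 113)
73^16 ≡ 1 (mod 113) ✓
Therefore the multiplicative order of 73 modulo 113 is 16.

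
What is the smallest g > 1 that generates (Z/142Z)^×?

7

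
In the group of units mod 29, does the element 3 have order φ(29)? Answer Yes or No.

Yes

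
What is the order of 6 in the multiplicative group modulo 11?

10

The order of 6 must divide φ(11) = 11 − 1 = 10 = 2 · 5.
Divisors of 10: 1, 2, 5, 10.
Evaluate successive powers at the divisors of 10:
6^1 ≡ 6 (mod 11)
6^2 ≡ 3 (mod 11)
6^5 ≡ 10 (mod 11)
6^10 ≡ 1 (mod 11) ✓
So ord_11(6) = 10.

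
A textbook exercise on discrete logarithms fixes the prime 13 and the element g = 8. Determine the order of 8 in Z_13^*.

4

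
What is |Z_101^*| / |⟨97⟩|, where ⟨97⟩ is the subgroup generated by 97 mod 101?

4

By Lagrange's theorem, ord_101(97) divides φ(101) = 101 − 1 = 100 = 2^2 · 5^2.
Divisors of 100: 1, 2, 4, 5, 10, 20, 25, 50, 100.
Check 97^d mod 101 for each divisor in increasing order:
97^1 ≡ 97
97^2 ≡ 16
97^4 ≡ 54
97^5 ≡ 87
97^10 ≡ 95
97^20 ≡ 36
97^25 ≡ 1
Thus |⟨97⟩| = ord(97) = 25.
The index is φ(101) / ord(97) = 100 / 25 = 4.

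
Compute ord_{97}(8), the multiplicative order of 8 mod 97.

The order of 8 must divide φ(97) = 97 − 1 = 96 = 2^5 · 3.
Divisors of 96: 1, 2, 3, 4, 6, 8, 12, 16, 24, 32, 48, 96.
Compute 8^d (mod 97) for the divisors d until we hit 1:
8^1 ≡ 8 (mod 97)
8^2 ≡ 64 (mod 97)
8^3 ≡ 27 (mod 97)
8^4 ≡ 22 (mod 97)
8^6 ≡ 50 (mod 97)
8^8 ≡ 96 (mod 97)
8^12 ≡ 75 (mod 97)
8^16 ≡ 1 (mod 97) ✓
Therefore the multiplicative order of 8 modulo 97 is 16.

16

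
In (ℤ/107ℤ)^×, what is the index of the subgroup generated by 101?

2

By Lagrange's theorem, ord_107(101) divides φ(107) = 107 − 1 = 106 = 2 · 53.
Divisors of 106: 1, 2, 53, 106.
Test each divisor d:
101^1 ≡ 101 (mod 107)
101^2 ≡ 36 (mod 107)
101^53 ≡ 1 (mod 107) ✓
Thus |⟨101⟩| = ord(101) = 53.
The index is φ(107) / ord(101) = 106 / 53 = 2.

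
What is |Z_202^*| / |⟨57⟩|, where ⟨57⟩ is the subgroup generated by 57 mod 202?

ord(57) | φ(202) = φ(2)·φ(101) = 1·100 = 100 = 2^2 · 5^2.
Divisors of 100: 1, 2, 4, 5, 10, 20, 25, 50, 100.
Test each divisor d:
57^1 ≡ 57 (mod 202)
57^2 ≡ 17 (mod 202)
57^4 ≡ 87 (mod 202)
57^5 ≡ 111 (mod 202)
57^10 ≡ 201 (mod 202)
57^20 ≡ 1 (mod 202) ✓
Thus |⟨57⟩| = ord(57) = 20.
Index = |(Z/202Z)^×| / |⟨57⟩| = 100 / 20 = 5.

5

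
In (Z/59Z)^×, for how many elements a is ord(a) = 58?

φ(59) = 59 − 1 = 58 = 2 · 29.
Since (Z/59Z)^× is cyclic of order 58, the number of elements of order d is φ(d) when d | 58 and 0 otherwise.
58 = 2 · 29 divides 58, and φ(58) = 28.

28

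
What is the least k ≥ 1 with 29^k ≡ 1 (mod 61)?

Since 29 ∈ (Z/61Z)^×, its order divides φ(61) = 61 − 1 = 60 = 2^2 · 3 · 5.
Divisors of 60: 1, 2, 3, 4, 5, 6, 10, 12, 15, 20, 30, 60.
Evaluate successive powers at the divisors of 60:
29^1 ≡ 29 (mod 61)
29^2 ≡ 48 (mod 61)
29^3 ≡ 50 (mod 61)
29^4 ≡ 47 (mod 61)
29^5 ≡ 21 (mod 61)
29^6 ≡ 60 (mod 61)
29^10 ≡ 14 (mod 61)
29^12 ≡ 1 (mod 61) ✓
So ord_61(29) = 12.

12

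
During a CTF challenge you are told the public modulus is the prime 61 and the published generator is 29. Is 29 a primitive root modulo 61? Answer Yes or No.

No

φ(61) = 61 − 1 = 60 = 2^2 · 3 · 5.
It suffices to check that the order of 29 is not a proper divisor of 60: compute 29^(60/q) for q ∈ {2, 3, 5}.
29^30 ≡ 60 (mod 61)  [q = 2: ≢ 1 ✓]
29^20 ≡ 13 (mod 61)  [q = 3: ≢ 1 ✓]
29^12 ≡ 1 (mod 61)  [q = 5: ≡ 1 ✗]
Since 29^12 ≡ 1, the order of 29 divides 12 < 60, so 29 is not a primitive root.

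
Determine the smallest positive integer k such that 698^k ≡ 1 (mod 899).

140

ord(698) | φ(899) = φ(29·31) = (29−1)·(31−1) = 28·30 = 840 = 2^3 · 3 · 5 · 7.
Divisors of 840: 1, 2, 3, 4, 5, 6, 7, 8, 10, 12, 14, 15, 20, 21, 24, 28, 30, 35, 40, 42, 56, 60, 70, 84, 105, 120, 140, 168, 210, 280, 420, 840.
Check 698^d mod 899 for each divisor in increasing order:
698^1 ≡ 698 (mod 899)
698^2 ≡ 845 (mod 899)
698^3 ≡ 66 (mod 899)
698^4 ≡ 219 (mod 899)
698^5 ≡ 32 (mod 899)
698^6 ≡ 760 (mod 899)
698^7 ≡ 70 (mod 899)
698^8 ≡ 314 (mod 899)
698^10 ≡ 125 (mod 899)
698^12 ≡ 442 (mod 899)
698^14 ≡ 405 (mod 899)
698^15 ≡ 404 (mod 899)
698^20 ≡ 342 (mod 899)
698^21 ≡ 481 (mod 899)
698^24 ≡ 281 (mod 899)
698^28 ≡ 407 (mod 899)
698^30 ≡ 497 (mod 899)
698^35 ≡ 621 (mod 899)
698^40 ≡ 94 (mod 899)
698^42 ≡ 318 (mod 899)
698^56 ≡ 233 (mod 899)
698^60 ≡ 683 (mod 899)
698^70 ≡ 869 (mod 899)
698^84 ≡ 436 (mod 899)
698^105 ≡ 249 (mod 899)
698^120 ≡ 807 (mod 899)
698^140 ≡ 1 (mod 899) ✓
So ord_899(698) = 140.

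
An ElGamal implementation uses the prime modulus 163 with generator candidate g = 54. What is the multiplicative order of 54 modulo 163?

81

Since 54 ∈ (Z/163Z)^×, its order divides φ(163) = 163 − 1 = 162 = 2 · 3^4.
Divisors of 162: 1, 2, 3, 6, 9, 18, 27, 54, 81, 162.
Check 54^d mod 163 for each divisor in increasing order:
54^1 ≡ 54
54^2 ≡ 145
54^3 ≡ 6
54^6 ≡ 36
54^9 ≡ 53
54^18 ≡ 38
54^27 ≡ 58
54^54 ≡ 104
54^81 ≡ 1
Hence ord(54) = 81.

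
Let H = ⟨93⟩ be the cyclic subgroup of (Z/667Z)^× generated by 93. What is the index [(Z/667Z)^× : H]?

44

ord(93) | φ(667) = φ(23·29) = (23−1)·(29−1) = 22·28 = 616 = 2^3 · 7 · 11.
Divisors of 616: 1, 2, 4, 7, 8, 11, 14, 22, 28, 44, 56, 77, 88, 154, 308, 616.
Test each divisor d:
93^1 ≡ 93
93^2 ≡ 645
93^4 ≡ 484
93^7 ≡ 231
93^8 ≡ 139
93^11 ≡ 415
93^14 ≡ 1
So ord_667(93) = 14, hence |⟨93⟩| = 14.
The index is φ(667) / ord(93) = 616 / 14 = 44.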